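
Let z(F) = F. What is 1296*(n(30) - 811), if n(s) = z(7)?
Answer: -1041984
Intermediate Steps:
n(s) = 7
1296*(n(30) - 811) = 1296*(7 - 811) = 1296*(-804) = -1041984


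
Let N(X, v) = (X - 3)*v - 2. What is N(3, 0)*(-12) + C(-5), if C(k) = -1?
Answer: 23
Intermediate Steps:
N(X, v) = -2 + v*(-3 + X) (N(X, v) = (-3 + X)*v - 2 = v*(-3 + X) - 2 = -2 + v*(-3 + X))
N(3, 0)*(-12) + C(-5) = (-2 - 3*0 + 3*0)*(-12) - 1 = (-2 + 0 + 0)*(-12) - 1 = -2*(-12) - 1 = 24 - 1 = 23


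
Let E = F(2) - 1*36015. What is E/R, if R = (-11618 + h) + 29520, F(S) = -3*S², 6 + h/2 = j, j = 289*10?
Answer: -4003/2630 ≈ -1.5221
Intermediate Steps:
j = 2890
h = 5768 (h = -12 + 2*2890 = -12 + 5780 = 5768)
R = 23670 (R = (-11618 + 5768) + 29520 = -5850 + 29520 = 23670)
E = -36027 (E = -3*2² - 1*36015 = -3*4 - 36015 = -12 - 36015 = -36027)
E/R = -36027/23670 = -36027*1/23670 = -4003/2630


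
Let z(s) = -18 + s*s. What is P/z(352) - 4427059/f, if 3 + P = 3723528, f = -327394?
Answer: 441877593781/10139883271 ≈ 43.578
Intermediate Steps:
P = 3723525 (P = -3 + 3723528 = 3723525)
z(s) = -18 + s²
P/z(352) - 4427059/f = 3723525/(-18 + 352²) - 4427059/(-327394) = 3723525/(-18 + 123904) - 4427059*(-1/327394) = 3723525/123886 + 4427059/327394 = 441877593781/10139883271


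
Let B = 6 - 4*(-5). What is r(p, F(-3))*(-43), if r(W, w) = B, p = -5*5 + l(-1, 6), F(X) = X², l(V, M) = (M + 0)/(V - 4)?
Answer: -1118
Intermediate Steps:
l(V, M) = M/(-4 + V)
p = -131/5 (p = -5*5 + 6/(-4 - 1) = -25 + 6/(-5) = -25 + 6*(-⅕) = -25 - 6/5 = -131/5 ≈ -26.200)
B = 26 (B = 6 + 20 = 26)
r(W, w) = 26
r(p, F(-3))*(-43) = 26*(-43) = -1118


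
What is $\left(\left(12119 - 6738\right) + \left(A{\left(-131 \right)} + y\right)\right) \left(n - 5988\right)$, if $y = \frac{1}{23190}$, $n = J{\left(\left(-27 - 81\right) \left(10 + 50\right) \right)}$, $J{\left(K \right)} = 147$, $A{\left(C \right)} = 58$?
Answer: $- \frac{245575910217}{7730} \approx -3.1769 \cdot 10^{7}$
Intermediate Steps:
$n = 147$
$y = \frac{1}{23190} \approx 4.3122 \cdot 10^{-5}$
$\left(\left(12119 - 6738\right) + \left(A{\left(-131 \right)} + y\right)\right) \left(n - 5988\right) = \left(\left(12119 - 6738\right) + \left(58 + \frac{1}{23190}\right)\right) \left(147 - 5988\right) = \left(5381 + \frac{1345021}{23190}\right) \left(-5841\right) = \frac{126130411}{23190} \left(-5841\right) = - \frac{245575910217}{7730}$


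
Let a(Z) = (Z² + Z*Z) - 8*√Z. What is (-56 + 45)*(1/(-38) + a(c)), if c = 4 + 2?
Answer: -30085/38 + 88*√6 ≈ -576.16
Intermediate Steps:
c = 6
a(Z) = -8*√Z + 2*Z² (a(Z) = (Z² + Z²) - 8*√Z = 2*Z² - 8*√Z = -8*√Z + 2*Z²)
(-56 + 45)*(1/(-38) + a(c)) = (-56 + 45)*(1/(-38) + (-8*√6 + 2*6²)) = -11*(-1/38 + (-8*√6 + 2*36)) = -11*(-1/38 + (-8*√6 + 72)) = -11*(-1/38 + (72 - 8*√6)) = -11*(2735/38 - 8*√6) = -30085/38 + 88*√6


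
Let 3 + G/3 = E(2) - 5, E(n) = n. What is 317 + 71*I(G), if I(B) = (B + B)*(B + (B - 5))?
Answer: 105113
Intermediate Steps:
G = -18 (G = -9 + 3*(2 - 5) = -9 + 3*(-3) = -9 - 9 = -18)
I(B) = 2*B*(-5 + 2*B) (I(B) = (2*B)*(B + (-5 + B)) = (2*B)*(-5 + 2*B) = 2*B*(-5 + 2*B))
317 + 71*I(G) = 317 + 71*(2*(-18)*(-5 + 2*(-18))) = 317 + 71*(2*(-18)*(-5 - 36)) = 317 + 71*(2*(-18)*(-41)) = 317 + 71*1476 = 317 + 104796 = 105113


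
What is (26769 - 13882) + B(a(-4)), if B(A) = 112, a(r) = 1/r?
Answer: 12999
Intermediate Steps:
(26769 - 13882) + B(a(-4)) = (26769 - 13882) + 112 = 12887 + 112 = 12999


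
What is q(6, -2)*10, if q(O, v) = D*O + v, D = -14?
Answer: -860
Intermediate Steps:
q(O, v) = v - 14*O (q(O, v) = -14*O + v = v - 14*O)
q(6, -2)*10 = (-2 - 14*6)*10 = (-2 - 84)*10 = -86*10 = -860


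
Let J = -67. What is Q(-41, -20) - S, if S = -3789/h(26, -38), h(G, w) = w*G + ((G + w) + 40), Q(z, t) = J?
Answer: -22703/320 ≈ -70.947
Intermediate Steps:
Q(z, t) = -67
h(G, w) = 40 + G + w + G*w (h(G, w) = G*w + (40 + G + w) = 40 + G + w + G*w)
S = 1263/320 (S = -3789/(40 + 26 - 38 + 26*(-38)) = -3789/(40 + 26 - 38 - 988) = -3789/(-960) = -3789*(-1/960) = 1263/320 ≈ 3.9469)
Q(-41, -20) - S = -67 - 1*1263/320 = -67 - 1263/320 = -22703/320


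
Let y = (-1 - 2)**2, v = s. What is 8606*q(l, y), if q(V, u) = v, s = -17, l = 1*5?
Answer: -146302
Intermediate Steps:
l = 5
v = -17
y = 9 (y = (-3)**2 = 9)
q(V, u) = -17
8606*q(l, y) = 8606*(-17) = -146302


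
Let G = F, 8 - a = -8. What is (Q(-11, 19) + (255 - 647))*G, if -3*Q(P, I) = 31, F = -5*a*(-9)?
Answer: -289680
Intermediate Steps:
a = 16 (a = 8 - 1*(-8) = 8 + 8 = 16)
F = 720 (F = -5*16*(-9) = -80*(-9) = 720)
G = 720
Q(P, I) = -31/3 (Q(P, I) = -⅓*31 = -31/3)
(Q(-11, 19) + (255 - 647))*G = (-31/3 + (255 - 647))*720 = (-31/3 - 392)*720 = -1207/3*720 = -289680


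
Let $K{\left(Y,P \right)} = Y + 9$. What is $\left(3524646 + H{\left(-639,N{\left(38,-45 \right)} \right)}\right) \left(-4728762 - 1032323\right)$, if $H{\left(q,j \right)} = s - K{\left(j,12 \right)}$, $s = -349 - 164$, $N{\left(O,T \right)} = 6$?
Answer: $-20302743348030$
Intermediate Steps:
$s = -513$ ($s = -349 - 164 = -513$)
$K{\left(Y,P \right)} = 9 + Y$
$H{\left(q,j \right)} = -522 - j$ ($H{\left(q,j \right)} = -513 - \left(9 + j\right) = -522 - j$)
$\left(3524646 + H{\left(-639,N{\left(38,-45 \right)} \right)}\right) \left(-4728762 - 1032323\right) = \left(3524646 - 528\right) \left(-4728762 - 1032323\right) = \left(3524646 - 528\right) \left(-5761085\right) = 3524118 \left(-5761085\right) = -20302743348030$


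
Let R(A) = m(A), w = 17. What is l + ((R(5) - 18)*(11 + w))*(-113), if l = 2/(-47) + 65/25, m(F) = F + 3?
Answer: 7436001/235 ≈ 31643.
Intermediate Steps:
m(F) = 3 + F
R(A) = 3 + A
l = 601/235 (l = 2*(-1/47) + 65*(1/25) = -2/47 + 13/5 = 601/235 ≈ 2.5574)
l + ((R(5) - 18)*(11 + w))*(-113) = 601/235 + (((3 + 5) - 18)*(11 + 17))*(-113) = 601/235 + ((8 - 18)*28)*(-113) = 601/235 - 10*28*(-113) = 601/235 - 280*(-113) = 601/235 + 31640 = 7436001/235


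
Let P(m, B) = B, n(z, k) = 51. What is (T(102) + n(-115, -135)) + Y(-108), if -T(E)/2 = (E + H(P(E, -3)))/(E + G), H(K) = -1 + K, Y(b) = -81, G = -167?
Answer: -1754/65 ≈ -26.985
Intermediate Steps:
T(E) = -2*(-4 + E)/(-167 + E) (T(E) = -2*(E + (-1 - 3))/(E - 167) = -2*(E - 4)/(-167 + E) = -2*(-4 + E)/(-167 + E))
(T(102) + n(-115, -135)) + Y(-108) = (2*(4 - 1*102)/(-167 + 102) + 51) - 81 = (2*(4 - 102)/(-65) + 51) - 81 = (2*(-1/65)*(-98) + 51) - 81 = (196/65 + 51) - 81 = 3511/65 - 81 = -1754/65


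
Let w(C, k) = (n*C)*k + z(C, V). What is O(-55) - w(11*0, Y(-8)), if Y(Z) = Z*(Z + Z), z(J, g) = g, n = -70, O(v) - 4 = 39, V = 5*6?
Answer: 13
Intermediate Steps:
V = 30
O(v) = 43 (O(v) = 4 + 39 = 43)
Y(Z) = 2*Z² (Y(Z) = Z*(2*Z) = 2*Z²)
w(C, k) = 30 - 70*C*k (w(C, k) = (-70*C)*k + 30 = -70*C*k + 30 = 30 - 70*C*k)
O(-55) - w(11*0, Y(-8)) = 43 - (30 - 70*11*0*2*(-8)²) = 43 - (30 - 70*0*2*64) = 43 - (30 - 70*0*128) = 43 - (30 + 0) = 43 - 1*30 = 43 - 30 = 13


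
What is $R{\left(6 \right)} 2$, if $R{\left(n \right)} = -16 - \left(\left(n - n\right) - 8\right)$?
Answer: $-16$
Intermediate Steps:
$R{\left(n \right)} = -8$ ($R{\left(n \right)} = -16 - \left(0 - 8\right) = -16 - -8 = -16 + 8 = -8$)
$R{\left(6 \right)} 2 = \left(-8\right) 2 = -16$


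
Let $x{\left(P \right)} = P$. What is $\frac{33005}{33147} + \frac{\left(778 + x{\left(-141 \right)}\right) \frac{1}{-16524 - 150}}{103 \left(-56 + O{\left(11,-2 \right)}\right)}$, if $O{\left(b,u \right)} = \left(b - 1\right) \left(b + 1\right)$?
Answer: $\frac{172748748781}{173492989056} \approx 0.99571$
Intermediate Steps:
$O{\left(b,u \right)} = \left(1 + b\right) \left(-1 + b\right)$ ($O{\left(b,u \right)} = \left(-1 + b\right) \left(1 + b\right) = \left(1 + b\right) \left(-1 + b\right)$)
$\frac{33005}{33147} + \frac{\left(778 + x{\left(-141 \right)}\right) \frac{1}{-16524 - 150}}{103 \left(-56 + O{\left(11,-2 \right)}\right)} = \frac{33005}{33147} + \frac{\left(778 - 141\right) \frac{1}{-16524 - 150}}{103 \left(-56 - \left(1 - 11^{2}\right)\right)} = 33005 \cdot \frac{1}{33147} + \frac{637 \frac{1}{-16674}}{103 \left(-56 + \left(-1 + 121\right)\right)} = \frac{33005}{33147} + \frac{637 \left(- \frac{1}{16674}\right)}{103 \left(-56 + 120\right)} = \frac{33005}{33147} - \frac{91}{2382 \cdot 103 \cdot 64} = \frac{33005}{33147} - \frac{91}{2382 \cdot 6592} = \frac{33005}{33147} - \frac{91}{15702144} = \frac{172748748781}{173492989056}$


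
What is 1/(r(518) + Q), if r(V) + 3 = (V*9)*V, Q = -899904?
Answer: 1/1515009 ≈ 6.6006e-7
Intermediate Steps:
r(V) = -3 + 9*V² (r(V) = -3 + (V*9)*V = -3 + (9*V)*V = -3 + 9*V²)
1/(r(518) + Q) = 1/((-3 + 9*518²) - 899904) = 1/((-3 + 9*268324) - 899904) = 1/((-3 + 2414916) - 899904) = 1/(2414913 - 899904) = 1/1515009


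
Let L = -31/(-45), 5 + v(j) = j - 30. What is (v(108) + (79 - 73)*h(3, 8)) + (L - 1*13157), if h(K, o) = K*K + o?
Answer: -584159/45 ≈ -12981.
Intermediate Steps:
v(j) = -35 + j (v(j) = -5 + (j - 30) = -5 + (-30 + j) = -35 + j)
h(K, o) = o + K² (h(K, o) = K² + o = o + K²)
L = 31/45 (L = -31*(-1/45) = 31/45 ≈ 0.68889)
(v(108) + (79 - 73)*h(3, 8)) + (L - 1*13157) = ((-35 + 108) + (79 - 73)*(8 + 3²)) + (31/45 - 1*13157) = (73 + 6*(8 + 9)) + (31/45 - 13157) = (73 + 6*17) - 592034/45 = (73 + 102) - 592034/45 = 175 - 592034/45 = -584159/45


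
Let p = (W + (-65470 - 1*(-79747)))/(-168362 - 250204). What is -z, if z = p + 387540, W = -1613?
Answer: -81105527488/209283 ≈ -3.8754e+5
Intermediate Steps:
p = -6332/209283 (p = (-1613 + (-65470 - 1*(-79747)))/(-168362 - 250204) = (-1613 + (-65470 + 79747))/(-418566) = (-1613 + 14277)*(-1/418566) = 12664*(-1/418566) = -6332/209283 ≈ -0.030256)
z = 81105527488/209283 (z = -6332/209283 + 387540 = 81105527488/209283 ≈ 3.8754e+5)
-z = -1*81105527488/209283 = -81105527488/209283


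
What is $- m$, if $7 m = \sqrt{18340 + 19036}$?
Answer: $- \frac{16 \sqrt{146}}{7} \approx -27.618$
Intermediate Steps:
$m = \frac{16 \sqrt{146}}{7}$ ($m = \frac{\sqrt{18340 + 19036}}{7} = \frac{\sqrt{37376}}{7} = \frac{16 \sqrt{146}}{7} \approx 27.618$)
$- m = - \frac{16 \sqrt{146}}{7}$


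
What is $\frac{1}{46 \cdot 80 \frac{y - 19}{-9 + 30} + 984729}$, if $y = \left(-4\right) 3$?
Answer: $\frac{21}{20565229} \approx 1.0211 \cdot 10^{-6}$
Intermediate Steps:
$y = -12$
$\frac{1}{46 \cdot 80 \frac{y - 19}{-9 + 30} + 984729} = \frac{1}{46 \cdot 80 \frac{-12 - 19}{-9 + 30} + 984729} = \frac{1}{3680 \left(- \frac{31}{21}\right) + 984729} = \frac{1}{- \frac{114080}{21} + 984729} = \frac{1}{\frac{20565229}{21}} = \frac{21}{20565229}$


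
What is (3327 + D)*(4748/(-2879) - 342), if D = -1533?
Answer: -1774922604/2879 ≈ -6.1651e+5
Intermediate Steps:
(3327 + D)*(4748/(-2879) - 342) = (3327 - 1533)*(4748/(-2879) - 342) = 1794*(4748*(-1/2879) - 342) = 1794*(-4748/2879 - 342) = 1794*(-989366/2879) = -1774922604/2879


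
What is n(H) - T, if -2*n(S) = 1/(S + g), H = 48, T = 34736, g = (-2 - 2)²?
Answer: -4446209/128 ≈ -34736.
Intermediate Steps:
g = 16 (g = (-4)² = 16)
n(S) = -1/(2*(16 + S)) (n(S) = -1/(2*(S + 16)) = -1/(2*(16 + S)))
n(H) - T = -1/(32 + 2*48) - 1*34736 = -1/(32 + 96) - 34736 = -1/128 - 34736 = -4446209/128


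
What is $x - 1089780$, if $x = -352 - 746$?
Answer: $-1090878$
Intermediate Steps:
$x = -1098$
$x - 1089780 = -1098 - 1089780 = -1090878$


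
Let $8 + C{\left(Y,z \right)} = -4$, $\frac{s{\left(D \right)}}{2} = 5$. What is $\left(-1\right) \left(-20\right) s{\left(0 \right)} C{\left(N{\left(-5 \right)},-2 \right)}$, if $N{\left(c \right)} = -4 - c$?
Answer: $-2400$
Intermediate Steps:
$s{\left(D \right)} = 10$ ($s{\left(D \right)} = 2 \cdot 5 = 10$)
$C{\left(Y,z \right)} = -12$ ($C{\left(Y,z \right)} = -8 - 4 = -12$)
$\left(-1\right) \left(-20\right) s{\left(0 \right)} C{\left(N{\left(-5 \right)},-2 \right)} = \left(-1\right) \left(-20\right) 10 \left(-12\right) = 20 \cdot 10 \left(-12\right) = 200 \left(-12\right) = -2400$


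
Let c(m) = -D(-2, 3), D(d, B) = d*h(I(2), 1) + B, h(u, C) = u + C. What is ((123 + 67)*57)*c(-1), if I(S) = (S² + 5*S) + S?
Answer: 335730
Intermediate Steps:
I(S) = S² + 6*S
h(u, C) = C + u
D(d, B) = B + 17*d (D(d, B) = d*(1 + 2*(6 + 2)) + B = d*(1 + 2*8) + B = d*(1 + 16) + B = d*17 + B = 17*d + B = B + 17*d)
c(m) = 31 (c(m) = -(3 + 17*(-2)) = -(3 - 34) = -1*(-31) = 31)
((123 + 67)*57)*c(-1) = ((123 + 67)*57)*31 = (190*57)*31 = 10830*31 = 335730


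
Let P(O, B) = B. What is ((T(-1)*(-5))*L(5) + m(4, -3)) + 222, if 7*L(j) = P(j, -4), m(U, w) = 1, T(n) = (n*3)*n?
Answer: 1621/7 ≈ 231.57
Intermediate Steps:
T(n) = 3*n² (T(n) = (3*n)*n = 3*n²)
L(j) = -4/7 (L(j) = (⅐)*(-4) = -4/7)
((T(-1)*(-5))*L(5) + m(4, -3)) + 222 = (((3*(-1)²)*(-5))*(-4/7) + 1) + 222 = (((3*1)*(-5))*(-4/7) + 1) + 222 = ((3*(-5))*(-4/7) + 1) + 222 = (-15*(-4/7) + 1) + 222 = (60/7 + 1) + 222 = 67/7 + 222 = 1621/7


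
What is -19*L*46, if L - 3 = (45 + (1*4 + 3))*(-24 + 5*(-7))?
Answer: 2678810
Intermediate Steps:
L = -3065 (L = 3 + (45 + (1*4 + 3))*(-24 + 5*(-7)) = 3 + (45 + (4 + 3))*(-24 - 35) = 3 + (45 + 7)*(-59) = 3 + 52*(-59) = 3 - 3068 = -3065)
-19*L*46 = -19*(-3065)*46 = 58235*46 = 2678810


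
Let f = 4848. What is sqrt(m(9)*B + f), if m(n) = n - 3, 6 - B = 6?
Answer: 4*sqrt(303) ≈ 69.628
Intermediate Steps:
B = 0 (B = 6 - 1*6 = 6 - 6 = 0)
m(n) = -3 + n
sqrt(m(9)*B + f) = sqrt((-3 + 9)*0 + 4848) = sqrt(6*0 + 4848) = sqrt(0 + 4848) = sqrt(4848) = 4*sqrt(303)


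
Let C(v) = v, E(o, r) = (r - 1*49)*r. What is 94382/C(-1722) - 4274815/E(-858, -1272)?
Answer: -224867803/3920728 ≈ -57.354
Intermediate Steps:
E(o, r) = r*(-49 + r) (E(o, r) = (r - 49)*r = (-49 + r)*r = r*(-49 + r))
94382/C(-1722) - 4274815/E(-858, -1272) = 94382/(-1722) - 4274815*(-1/(1272*(-49 - 1272))) = 94382*(-1/1722) - 4274815/((-1272*(-1321))) = -1151/21 - 4274815/1680312 = -224867803/3920728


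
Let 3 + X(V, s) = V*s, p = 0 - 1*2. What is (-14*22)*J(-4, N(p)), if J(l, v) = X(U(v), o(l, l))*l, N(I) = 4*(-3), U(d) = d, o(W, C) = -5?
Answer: 70224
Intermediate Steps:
p = -2 (p = 0 - 2 = -2)
N(I) = -12
X(V, s) = -3 + V*s
J(l, v) = l*(-3 - 5*v) (J(l, v) = (-3 + v*(-5))*l = (-3 - 5*v)*l = l*(-3 - 5*v))
(-14*22)*J(-4, N(p)) = (-14*22)*(-4*(-3 - 5*(-12))) = -(-1232)*(-3 + 60) = -(-1232)*57 = -308*(-228) = 70224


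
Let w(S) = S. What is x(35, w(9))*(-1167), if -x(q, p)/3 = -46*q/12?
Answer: -939435/2 ≈ -4.6972e+5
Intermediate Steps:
x(q, p) = 23*q/2 (x(q, p) = -3*(-46*q)/12 = -(-23)*q/2 = 23*q/2)
x(35, w(9))*(-1167) = ((23/2)*35)*(-1167) = (805/2)*(-1167) = -939435/2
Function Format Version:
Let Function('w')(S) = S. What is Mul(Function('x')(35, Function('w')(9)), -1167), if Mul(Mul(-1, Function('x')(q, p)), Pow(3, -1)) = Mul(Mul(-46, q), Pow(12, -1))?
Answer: Rational(-939435, 2) ≈ -4.6972e+5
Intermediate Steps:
Function('x')(q, p) = Mul(Rational(23, 2), q) (Function('x')(q, p) = Mul(-3, Mul(Mul(-46, q), Pow(12, -1))) = Mul(-3, Mul(Mul(-46, q), Rational(1, 12))) = Mul(-3, Mul(Rational(-23, 6), q)) = Mul(Rational(23, 2), q))
Mul(Function('x')(35, Function('w')(9)), -1167) = Mul(Mul(Rational(23, 2), 35), -1167) = Mul(Rational(805, 2), -1167) = Rational(-939435, 2)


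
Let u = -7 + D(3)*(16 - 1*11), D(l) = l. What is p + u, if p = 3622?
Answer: 3630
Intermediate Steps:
u = 8 (u = -7 + 3*(16 - 1*11) = -7 + 3*(16 - 11) = -7 + 3*5 = -7 + 15 = 8)
p + u = 3622 + 8 = 3630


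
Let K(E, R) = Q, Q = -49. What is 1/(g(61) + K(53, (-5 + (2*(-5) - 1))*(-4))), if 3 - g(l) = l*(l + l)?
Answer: -1/7488 ≈ -0.00013355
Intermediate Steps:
g(l) = 3 - 2*l**2 (g(l) = 3 - l*(l + l) = 3 - l*2*l = 3 - 2*l**2)
K(E, R) = -49
1/(g(61) + K(53, (-5 + (2*(-5) - 1))*(-4))) = 1/((3 - 2*61**2) - 49) = 1/((3 - 2*3721) - 49) = 1/((3 - 7442) - 49) = 1/(-7439 - 49) = 1/(-7488) = -1/7488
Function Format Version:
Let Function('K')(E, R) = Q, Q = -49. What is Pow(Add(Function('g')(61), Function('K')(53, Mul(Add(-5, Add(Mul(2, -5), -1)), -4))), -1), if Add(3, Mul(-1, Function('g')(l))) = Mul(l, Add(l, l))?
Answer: Rational(-1, 7488) ≈ -0.00013355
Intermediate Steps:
Function('g')(l) = Add(3, Mul(-2, Pow(l, 2))) (Function('g')(l) = Add(3, Mul(-1, Mul(l, Add(l, l)))) = Add(3, Mul(-1, Mul(l, Mul(2, l)))) = Add(3, Mul(-1, Mul(2, Pow(l, 2)))) = Add(3, Mul(-2, Pow(l, 2))))
Function('K')(E, R) = -49
Pow(Add(Function('g')(61), Function('K')(53, Mul(Add(-5, Add(Mul(2, -5), -1)), -4))), -1) = Pow(Add(Add(3, Mul(-2, Pow(61, 2))), -49), -1) = Pow(Add(Add(3, Mul(-2, 3721)), -49), -1) = Pow(Add(Add(3, -7442), -49), -1) = Pow(Add(-7439, -49), -1) = Pow(-7488, -1) = Rational(-1, 7488)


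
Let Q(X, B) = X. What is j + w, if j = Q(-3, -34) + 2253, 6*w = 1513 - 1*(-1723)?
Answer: 8368/3 ≈ 2789.3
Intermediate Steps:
w = 1618/3 (w = (1513 - 1*(-1723))/6 = (1513 + 1723)/6 = (⅙)*3236 = 1618/3 ≈ 539.33)
j = 2250 (j = -3 + 2253 = 2250)
j + w = 2250 + 1618/3 = 8368/3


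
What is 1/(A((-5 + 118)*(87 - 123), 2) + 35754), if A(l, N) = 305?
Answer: 1/36059 ≈ 2.7732e-5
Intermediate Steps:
1/(A((-5 + 118)*(87 - 123), 2) + 35754) = 1/(305 + 35754) = 1/36059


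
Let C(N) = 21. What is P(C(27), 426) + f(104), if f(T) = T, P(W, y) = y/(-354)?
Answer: 6065/59 ≈ 102.80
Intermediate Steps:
P(W, y) = -y/354 (P(W, y) = y*(-1/354) = -y/354)
P(C(27), 426) + f(104) = -1/354*426 + 104 = -71/59 + 104 = 6065/59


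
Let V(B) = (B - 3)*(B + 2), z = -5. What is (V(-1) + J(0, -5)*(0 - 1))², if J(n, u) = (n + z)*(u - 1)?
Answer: 1156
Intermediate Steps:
J(n, u) = (-1 + u)*(-5 + n) (J(n, u) = (n - 5)*(u - 1) = (-5 + n)*(-1 + u) = (-1 + u)*(-5 + n))
V(B) = (-3 + B)*(2 + B)
(V(-1) + J(0, -5)*(0 - 1))² = ((-6 + (-1)² - 1*(-1)) + (5 - 1*0 - 5*(-5) + 0*(-5))*(0 - 1))² = ((-6 + 1 + 1) + (5 + 0 + 25 + 0)*(-1))² = (-4 + 30*(-1))² = (-4 - 30)² = (-34)² = 1156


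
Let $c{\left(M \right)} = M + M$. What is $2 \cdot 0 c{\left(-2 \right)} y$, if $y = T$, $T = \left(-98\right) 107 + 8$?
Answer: $0$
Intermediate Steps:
$c{\left(M \right)} = 2 M$
$T = -10478$ ($T = -10486 + 8 = -10478$)
$y = -10478$
$2 \cdot 0 c{\left(-2 \right)} y = 2 \cdot 0 \cdot 2 \left(-2\right) \left(-10478\right) = 0 \left(-4\right) \left(-10478\right) = 0 \left(-10478\right) = 0$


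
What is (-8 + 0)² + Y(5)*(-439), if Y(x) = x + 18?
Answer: -10033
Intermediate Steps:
Y(x) = 18 + x
(-8 + 0)² + Y(5)*(-439) = (-8 + 0)² + (18 + 5)*(-439) = (-8)² + 23*(-439) = 64 - 10097 = -10033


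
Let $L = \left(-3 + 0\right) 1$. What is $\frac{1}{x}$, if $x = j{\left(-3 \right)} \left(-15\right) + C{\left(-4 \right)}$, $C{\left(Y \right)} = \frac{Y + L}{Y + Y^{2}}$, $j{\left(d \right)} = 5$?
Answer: $- \frac{12}{907} \approx -0.01323$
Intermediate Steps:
$L = -3$ ($L = \left(-3\right) 1 = -3$)
$C{\left(Y \right)} = \frac{-3 + Y}{Y + Y^{2}}$ ($C{\left(Y \right)} = \frac{Y - 3}{Y + Y^{2}} = \frac{-3 + Y}{Y + Y^{2}}$)
$x = - \frac{907}{12}$ ($x = 5 \left(-15\right) + \frac{-3 - 4}{\left(-4\right) \left(1 - 4\right)} = -75 - \frac{1}{4} \frac{1}{-3} \left(-7\right) = -75 - \left(- \frac{1}{12}\right) \left(-7\right) = -75 - \frac{7}{12} = - \frac{907}{12} \approx -75.583$)
$\frac{1}{x} = \frac{1}{- \frac{907}{12}} = - \frac{12}{907}$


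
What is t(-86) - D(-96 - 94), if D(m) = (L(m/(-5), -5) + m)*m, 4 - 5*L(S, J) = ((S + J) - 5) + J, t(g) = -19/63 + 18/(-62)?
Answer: -71914522/1953 ≈ -36823.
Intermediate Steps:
t(g) = -1156/1953 (t(g) = -19*1/63 + 18*(-1/62) = -19/63 - 9/31 = -1156/1953)
L(S, J) = 9/5 - 2*J/5 - S/5 (L(S, J) = 4/5 - (((S + J) - 5) + J)/5 = 4/5 - (((J + S) - 5) + J)/5 = 4/5 - ((-5 + J + S) + J)/5 = 4/5 - (-5 + S + 2*J)/5 = 4/5 + (1 - 2*J/5 - S/5) = 9/5 - 2*J/5 - S/5)
D(m) = m*(19/5 + 26*m/25) (D(m) = ((9/5 - 2/5*(-5) - m/(5*(-5))) + m)*m = ((9/5 + 2 - m*(-1)/(5*5)) + m)*m = ((9/5 + 2 - (-1)*m/25) + m)*m = ((9/5 + 2 + m/25) + m)*m = ((19/5 + m/25) + m)*m = (19/5 + 26*m/25)*m = m*(19/5 + 26*m/25))
t(-86) - D(-96 - 94) = -1156/1953 - (-96 - 94)*(95 + 26*(-96 - 94))/25 = -1156/1953 - (-190)*(95 + 26*(-190))/25 = -1156/1953 - (-190)*(95 - 4940)/25 = -1156/1953 - (-190)*(-4845)/25 = -1156/1953 - 1*36822 = -1156/1953 - 36822 = -71914522/1953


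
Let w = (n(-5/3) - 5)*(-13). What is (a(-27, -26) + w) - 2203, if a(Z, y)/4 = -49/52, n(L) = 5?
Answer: -28688/13 ≈ -2206.8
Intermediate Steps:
a(Z, y) = -49/13 (a(Z, y) = 4*(-49/52) = -49/13)
w = 0 (w = (5 - 5)*(-13) = 0*(-13) = 0)
(a(-27, -26) + w) - 2203 = (-49/13 + 0) - 2203 = -49/13 - 2203 = -28688/13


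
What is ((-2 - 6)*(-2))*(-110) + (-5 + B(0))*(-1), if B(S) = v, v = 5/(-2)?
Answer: -3505/2 ≈ -1752.5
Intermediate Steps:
v = -5/2 (v = 5*(-½) = -5/2 ≈ -2.5000)
B(S) = -5/2
((-2 - 6)*(-2))*(-110) + (-5 + B(0))*(-1) = ((-2 - 6)*(-2))*(-110) + (-5 - 5/2)*(-1) = -8*(-2)*(-110) - 15/2*(-1) = 16*(-110) + 15/2 = -1760 + 15/2 = -3505/2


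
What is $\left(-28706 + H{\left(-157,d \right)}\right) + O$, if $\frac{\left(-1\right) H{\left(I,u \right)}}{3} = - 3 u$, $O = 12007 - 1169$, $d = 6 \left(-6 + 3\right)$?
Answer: $-18030$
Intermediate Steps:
$d = -18$ ($d = 6 \left(-3\right) = -18$)
$O = 10838$
$H{\left(I,u \right)} = 9 u$ ($H{\left(I,u \right)} = - 3 \left(- 3 u\right) = 9 u$)
$\left(-28706 + H{\left(-157,d \right)}\right) + O = \left(-28706 + 9 \left(-18\right)\right) + 10838 = \left(-28706 - 162\right) + 10838 = -28868 + 10838 = -18030$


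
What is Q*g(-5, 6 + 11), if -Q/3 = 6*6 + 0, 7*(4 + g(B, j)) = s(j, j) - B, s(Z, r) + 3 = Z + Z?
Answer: -864/7 ≈ -123.43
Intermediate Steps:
s(Z, r) = -3 + 2*Z (s(Z, r) = -3 + (Z + Z) = -3 + 2*Z)
g(B, j) = -31/7 - B/7 + 2*j/7 (g(B, j) = -4 + ((-3 + 2*j) - B)/7 = -4 + (-3 - B + 2*j)/7 = -4 + (-3/7 - B/7 + 2*j/7) = -31/7 - B/7 + 2*j/7)
Q = -108 (Q = -3*(6*6 + 0) = -3*(36 + 0) = -3*36 = -108)
Q*g(-5, 6 + 11) = -108*(-31/7 - 1/7*(-5) + 2*(6 + 11)/7) = -108*(-31/7 + 5/7 + (2/7)*17) = -108*(-31/7 + 5/7 + 34/7) = -108*8/7 = -864/7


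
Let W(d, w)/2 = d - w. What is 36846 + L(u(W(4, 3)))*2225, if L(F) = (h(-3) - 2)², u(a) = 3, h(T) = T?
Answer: 92471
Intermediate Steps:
W(d, w) = -2*w + 2*d (W(d, w) = 2*(d - w) = -2*w + 2*d)
L(F) = 25 (L(F) = (-3 - 2)² = (-5)² = 25)
36846 + L(u(W(4, 3)))*2225 = 36846 + 25*2225 = 36846 + 55625 = 92471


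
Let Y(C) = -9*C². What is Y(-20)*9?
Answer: -32400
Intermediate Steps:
Y(-20)*9 = -9*(-20)²*9 = -9*400*9 = -3600*9 = -32400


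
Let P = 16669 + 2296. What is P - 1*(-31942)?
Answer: 50907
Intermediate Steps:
P = 18965
P - 1*(-31942) = 18965 - 1*(-31942) = 18965 + 31942 = 50907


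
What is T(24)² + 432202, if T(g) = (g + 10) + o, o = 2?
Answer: 433498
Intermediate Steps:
T(g) = 12 + g (T(g) = (g + 10) + 2 = (10 + g) + 2 = 12 + g)
T(24)² + 432202 = (12 + 24)² + 432202 = 36² + 432202 = 1296 + 432202 = 433498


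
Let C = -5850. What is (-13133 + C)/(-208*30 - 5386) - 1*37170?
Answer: -432119437/11626 ≈ -37168.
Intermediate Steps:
(-13133 + C)/(-208*30 - 5386) - 1*37170 = (-13133 - 5850)/(-208*30 - 5386) - 1*37170 = -18983/(-6240 - 5386) - 37170 = -18983/(-11626) - 37170 = -18983*(-1/11626) - 37170 = 18983/11626 - 37170 = -432119437/11626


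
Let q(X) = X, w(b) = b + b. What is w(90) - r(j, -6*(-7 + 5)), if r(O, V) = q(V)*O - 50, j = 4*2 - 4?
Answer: 182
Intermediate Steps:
w(b) = 2*b
j = 4 (j = 8 - 4 = 4)
r(O, V) = -50 + O*V (r(O, V) = V*O - 50 = O*V - 50 = -50 + O*V)
w(90) - r(j, -6*(-7 + 5)) = 2*90 - (-50 + 4*(-6*(-7 + 5))) = 180 - (-50 + 4*(-6*(-2))) = 180 - (-50 + 4*12) = 180 - (-50 + 48) = 180 - 1*(-2) = 180 + 2 = 182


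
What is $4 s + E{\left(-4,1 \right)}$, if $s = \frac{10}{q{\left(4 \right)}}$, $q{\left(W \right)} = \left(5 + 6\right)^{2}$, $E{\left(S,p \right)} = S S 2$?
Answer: $\frac{3912}{121} \approx 32.331$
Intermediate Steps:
$E{\left(S,p \right)} = 2 S^{2}$ ($E{\left(S,p \right)} = S^{2} \cdot 2 = 2 S^{2}$)
$q{\left(W \right)} = 121$ ($q{\left(W \right)} = 11^{2} = 121$)
$s = \frac{10}{121} \approx 0.082645$
$4 s + E{\left(-4,1 \right)} = 4 \cdot \frac{10}{121} + 2 \left(-4\right)^{2} = \frac{40}{121} + 2 \cdot 16 = \frac{40}{121} + 32 = \frac{3912}{121}$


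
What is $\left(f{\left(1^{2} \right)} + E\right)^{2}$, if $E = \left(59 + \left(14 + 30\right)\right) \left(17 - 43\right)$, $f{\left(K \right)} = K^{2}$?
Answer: $7166329$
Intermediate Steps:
$E = -2678$ ($E = \left(59 + 44\right) \left(-26\right) = 103 \left(-26\right) = -2678$)
$\left(f{\left(1^{2} \right)} + E\right)^{2} = \left(\left(1^{2}\right)^{2} - 2678\right)^{2} = \left(1^{2} - 2678\right)^{2} = \left(1 - 2678\right)^{2} = \left(-2677\right)^{2} = 7166329$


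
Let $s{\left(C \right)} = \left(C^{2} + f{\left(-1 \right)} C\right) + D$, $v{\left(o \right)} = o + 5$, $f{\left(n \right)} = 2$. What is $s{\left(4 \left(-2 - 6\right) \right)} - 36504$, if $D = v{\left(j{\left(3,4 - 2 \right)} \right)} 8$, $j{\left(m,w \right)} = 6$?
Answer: $-35456$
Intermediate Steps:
$v{\left(o \right)} = 5 + o$
$D = 88$ ($D = \left(5 + 6\right) 8 = 11 \cdot 8 = 88$)
$s{\left(C \right)} = 88 + C^{2} + 2 C$ ($s{\left(C \right)} = \left(C^{2} + 2 C\right) + 88 = 88 + C^{2} + 2 C$)
$s{\left(4 \left(-2 - 6\right) \right)} - 36504 = \left(88 + \left(4 \left(-2 - 6\right)\right)^{2} + 2 \cdot 4 \left(-2 - 6\right)\right) - 36504 = \left(88 + \left(4 \left(-8\right)\right)^{2} + 2 \cdot 4 \left(-8\right)\right) - 36504 = \left(88 + \left(-32\right)^{2} + 2 \left(-32\right)\right) - 36504 = \left(88 + 1024 - 64\right) - 36504 = 1048 - 36504 = -35456$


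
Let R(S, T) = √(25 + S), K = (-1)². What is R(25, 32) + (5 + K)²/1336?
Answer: 9/334 + 5*√2 ≈ 7.0980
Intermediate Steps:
K = 1
R(25, 32) + (5 + K)²/1336 = √(25 + 25) + (5 + 1)²/1336 = √50 + 6²*(1/1336) = 5*√2 + 36*(1/1336) = 5*√2 + 9/334 = 9/334 + 5*√2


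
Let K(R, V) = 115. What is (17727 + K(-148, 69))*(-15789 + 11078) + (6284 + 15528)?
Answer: -84031850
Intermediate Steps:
(17727 + K(-148, 69))*(-15789 + 11078) + (6284 + 15528) = (17727 + 115)*(-15789 + 11078) + (6284 + 15528) = 17842*(-4711) + 21812 = -84053662 + 21812 = -84031850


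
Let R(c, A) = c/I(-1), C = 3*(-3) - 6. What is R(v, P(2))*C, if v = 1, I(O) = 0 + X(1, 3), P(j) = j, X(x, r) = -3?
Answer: 5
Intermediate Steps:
C = -15 (C = -9 - 6 = -15)
I(O) = -3 (I(O) = 0 - 3 = -3)
R(c, A) = -c/3 (R(c, A) = c/(-3) = c*(-⅓) = -c/3)
R(v, P(2))*C = -⅓*1*(-15) = -⅓*(-15) = 5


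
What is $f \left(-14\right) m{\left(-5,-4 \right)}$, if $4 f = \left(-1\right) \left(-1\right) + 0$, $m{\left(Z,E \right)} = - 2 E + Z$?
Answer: $- \frac{21}{2} \approx -10.5$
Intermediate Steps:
$m{\left(Z,E \right)} = Z - 2 E$
$f = \frac{1}{4}$ ($f = \frac{\left(-1\right) \left(-1\right) + 0}{4} = \frac{1 + 0}{4} = \frac{1}{4} \cdot 1 = \frac{1}{4} \approx 0.25$)
$f \left(-14\right) m{\left(-5,-4 \right)} = \frac{1}{4} \left(-14\right) \left(-5 - -8\right) = - \frac{7 \left(-5 + 8\right)}{2} = \left(- \frac{7}{2}\right) 3 = - \frac{21}{2}$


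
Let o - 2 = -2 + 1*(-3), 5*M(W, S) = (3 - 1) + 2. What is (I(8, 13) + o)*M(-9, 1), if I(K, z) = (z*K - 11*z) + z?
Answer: -116/5 ≈ -23.200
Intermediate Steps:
I(K, z) = -10*z + K*z (I(K, z) = (K*z - 11*z) + z = (-11*z + K*z) + z = -10*z + K*z)
M(W, S) = 4/5 (M(W, S) = ((3 - 1) + 2)/5 = (2 + 2)/5 = (1/5)*4 = 4/5)
o = -3 (o = 2 + (-2 + 1*(-3)) = 2 + (-2 - 3) = 2 - 5 = -3)
(I(8, 13) + o)*M(-9, 1) = (13*(-10 + 8) - 3)*(4/5) = (13*(-2) - 3)*(4/5) = (-26 - 3)*(4/5) = -29*4/5 = -116/5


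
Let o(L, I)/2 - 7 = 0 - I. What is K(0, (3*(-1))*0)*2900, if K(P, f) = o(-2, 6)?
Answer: 5800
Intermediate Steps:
o(L, I) = 14 - 2*I (o(L, I) = 14 + 2*(0 - I) = 14 + 2*(-I) = 14 - 2*I)
K(P, f) = 2 (K(P, f) = 14 - 2*6 = 14 - 12 = 2)
K(0, (3*(-1))*0)*2900 = 2*2900 = 5800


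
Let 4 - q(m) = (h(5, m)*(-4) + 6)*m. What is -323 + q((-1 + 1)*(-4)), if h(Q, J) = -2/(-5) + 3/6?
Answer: -319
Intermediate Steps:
h(Q, J) = 9/10 (h(Q, J) = -2*(-⅕) + 3*(⅙) = ⅖ + ½ = 9/10)
q(m) = 4 - 12*m/5 (q(m) = 4 - ((9/10)*(-4) + 6)*m = 4 - (-18/5 + 6)*m = 4 - 12*m/5)
-323 + q((-1 + 1)*(-4)) = -323 + (4 - 12*(-1 + 1)*(-4)/5) = -323 + (4 - 0*(-4)) = -323 + (4 - 12/5*0) = -323 + (4 + 0) = -323 + 4 = -319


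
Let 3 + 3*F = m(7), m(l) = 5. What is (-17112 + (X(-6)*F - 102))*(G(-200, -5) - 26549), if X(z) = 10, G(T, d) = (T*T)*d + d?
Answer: 3898390196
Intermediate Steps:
G(T, d) = d + d*T**2 (G(T, d) = T**2*d + d = d*T**2 + d = d + d*T**2)
F = 2/3 (F = -1 + (1/3)*5 = -1 + 5/3 = 2/3 ≈ 0.66667)
(-17112 + (X(-6)*F - 102))*(G(-200, -5) - 26549) = (-17112 + (10*(2/3) - 102))*(-5*(1 + (-200)**2) - 26549) = (-17112 + (20/3 - 102))*(-5*(1 + 40000) - 26549) = (-17112 - 286/3)*(-5*40001 - 26549) = -51622*(-200005 - 26549)/3 = -51622/3*(-226554) = 3898390196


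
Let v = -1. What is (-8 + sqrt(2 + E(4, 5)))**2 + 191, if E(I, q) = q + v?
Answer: 261 - 16*sqrt(6) ≈ 221.81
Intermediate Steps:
E(I, q) = -1 + q (E(I, q) = q - 1 = -1 + q)
(-8 + sqrt(2 + E(4, 5)))**2 + 191 = (-8 + sqrt(2 + (-1 + 5)))**2 + 191 = (-8 + sqrt(2 + 4))**2 + 191 = (-8 + sqrt(6))**2 + 191 = 191 + (-8 + sqrt(6))**2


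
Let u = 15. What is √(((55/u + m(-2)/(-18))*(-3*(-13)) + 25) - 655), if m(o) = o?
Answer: 2*I*√1086/3 ≈ 21.97*I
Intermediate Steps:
√(((55/u + m(-2)/(-18))*(-3*(-13)) + 25) - 655) = √(((55/15 - 2/(-18))*(-3*(-13)) + 25) - 655) = √(((55*(1/15) - 2*(-1/18))*39 + 25) - 655) = √(((11/3 + ⅑)*39 + 25) - 655) = √(((34/9)*39 + 25) - 655) = √((442/3 + 25) - 655) = √(517/3 - 655) = √(-1448/3) = 2*I*√1086/3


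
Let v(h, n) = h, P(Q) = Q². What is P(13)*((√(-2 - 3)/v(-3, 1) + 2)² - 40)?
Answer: -55601/9 - 676*I*√5/3 ≈ -6177.9 - 503.86*I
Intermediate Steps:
P(13)*((√(-2 - 3)/v(-3, 1) + 2)² - 40) = 13²*((√(-2 - 3)/(-3) + 2)² - 40) = 169*((√(-5)*(-⅓) + 2)² - 40) = 169*(((I*√5)*(-⅓) + 2)² - 40) = 169*((-I*√5/3 + 2)² - 40) = 169*((2 - I*√5/3)² - 40) = 169*(-40 + (2 - I*√5/3)²) = -6760 + 169*(2 - I*√5/3)²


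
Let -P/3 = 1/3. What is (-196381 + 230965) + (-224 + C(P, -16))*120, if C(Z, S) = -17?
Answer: 5664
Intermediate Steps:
P = -1 (P = -3/3 = -3*1/3 = -1)
(-196381 + 230965) + (-224 + C(P, -16))*120 = (-196381 + 230965) + (-224 - 17)*120 = 34584 - 241*120 = 34584 - 28920 = 5664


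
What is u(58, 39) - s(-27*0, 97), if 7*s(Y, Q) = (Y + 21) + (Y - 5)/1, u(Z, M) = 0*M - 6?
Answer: -58/7 ≈ -8.2857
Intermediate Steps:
u(Z, M) = -6 (u(Z, M) = 0 - 6 = -6)
s(Y, Q) = 16/7 + 2*Y/7 (s(Y, Q) = ((Y + 21) + (Y - 5)/1)/7 = ((21 + Y) + 1*(-5 + Y))/7 = ((21 + Y) + (-5 + Y))/7 = (16 + 2*Y)/7 = 16/7 + 2*Y/7)
u(58, 39) - s(-27*0, 97) = -6 - (16/7 + 2*(-27*0)/7) = -6 - (16/7 + (2/7)*0) = -6 - (16/7 + 0) = -6 - 1*16/7 = -6 - 16/7 = -58/7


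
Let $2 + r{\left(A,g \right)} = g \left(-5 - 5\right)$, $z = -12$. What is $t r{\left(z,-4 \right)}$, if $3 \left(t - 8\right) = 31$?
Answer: $\frac{2090}{3} \approx 696.67$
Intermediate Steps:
$t = \frac{55}{3}$ ($t = 8 + \frac{1}{3} \cdot 31 = 8 + \frac{31}{3} = \frac{55}{3} \approx 18.333$)
$r{\left(A,g \right)} = -2 - 10 g$ ($r{\left(A,g \right)} = -2 + g \left(-5 - 5\right) = -2 + g \left(-10\right) = -2 - 10 g$)
$t r{\left(z,-4 \right)} = \frac{55 \left(-2 - -40\right)}{3} = \frac{55 \left(-2 + 40\right)}{3} = \frac{55}{3} \cdot 38 = \frac{2090}{3}$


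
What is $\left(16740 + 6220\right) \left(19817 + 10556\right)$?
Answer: $697364080$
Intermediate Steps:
$\left(16740 + 6220\right) \left(19817 + 10556\right) = 22960 \cdot 30373 = 697364080$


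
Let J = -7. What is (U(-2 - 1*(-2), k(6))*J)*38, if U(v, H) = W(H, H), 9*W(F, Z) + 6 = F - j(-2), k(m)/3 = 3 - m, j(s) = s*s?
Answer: 5054/9 ≈ 561.56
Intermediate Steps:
j(s) = s²
k(m) = 9 - 3*m (k(m) = 3*(3 - m) = 9 - 3*m)
W(F, Z) = -10/9 + F/9 (W(F, Z) = -⅔ + (F - 1*(-2)²)/9 = -⅔ + (F - 1*4)/9 = -⅔ + (F - 4)/9 = -⅔ + (-4 + F)/9 = -⅔ + (-4/9 + F/9) = -10/9 + F/9)
U(v, H) = -10/9 + H/9
(U(-2 - 1*(-2), k(6))*J)*38 = ((-10/9 + (9 - 3*6)/9)*(-7))*38 = ((-10/9 + (9 - 18)/9)*(-7))*38 = ((-10/9 + (⅑)*(-9))*(-7))*38 = ((-10/9 - 1)*(-7))*38 = -19/9*(-7)*38 = (133/9)*38 = 5054/9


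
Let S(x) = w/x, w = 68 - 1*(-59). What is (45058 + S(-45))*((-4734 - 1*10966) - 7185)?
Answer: -9279789691/9 ≈ -1.0311e+9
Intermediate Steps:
w = 127 (w = 68 + 59 = 127)
S(x) = 127/x
(45058 + S(-45))*((-4734 - 1*10966) - 7185) = (45058 + 127/(-45))*((-4734 - 1*10966) - 7185) = (45058 + 127*(-1/45))*((-4734 - 10966) - 7185) = (45058 - 127/45)*(-15700 - 7185) = (2027483/45)*(-22885) = -9279789691/9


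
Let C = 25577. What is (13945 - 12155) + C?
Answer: 27367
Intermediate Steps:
(13945 - 12155) + C = (13945 - 12155) + 25577 = 1790 + 25577 = 27367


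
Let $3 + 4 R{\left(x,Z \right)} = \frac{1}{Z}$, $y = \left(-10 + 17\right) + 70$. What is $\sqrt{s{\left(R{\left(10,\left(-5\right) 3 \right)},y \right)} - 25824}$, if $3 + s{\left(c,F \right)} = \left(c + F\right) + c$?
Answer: $\frac{i \sqrt{5794095}}{15} \approx 160.47 i$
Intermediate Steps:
$y = 77$ ($y = 7 + 70 = 77$)
$R{\left(x,Z \right)} = - \frac{3}{4} + \frac{1}{4 Z}$
$s{\left(c,F \right)} = -3 + F + 2 c$ ($s{\left(c,F \right)} = -3 + \left(\left(c + F\right) + c\right) = -3 + \left(\left(F + c\right) + c\right) = -3 + \left(F + 2 c\right) = -3 + F + 2 c$)
$\sqrt{s{\left(R{\left(10,\left(-5\right) 3 \right)},y \right)} - 25824} = \sqrt{\left(-3 + 77 + 2 \frac{1 - 3 \left(\left(-5\right) 3\right)}{4 \left(\left(-5\right) 3\right)}\right) - 25824} = \sqrt{\left(-3 + 77 + 2 \frac{1 - -45}{4 \left(-15\right)}\right) - 25824} = \sqrt{\left(-3 + 77 + 2 \cdot \frac{1}{4} \left(- \frac{1}{15}\right) \left(1 + 45\right)\right) - 25824} = \sqrt{\left(-3 + 77 + 2 \cdot \frac{1}{4} \left(- \frac{1}{15}\right) 46\right) - 25824} = \sqrt{\left(-3 + 77 + 2 \left(- \frac{23}{30}\right)\right) - 25824} = \sqrt{\left(-3 + 77 - \frac{23}{15}\right) - 25824} = \sqrt{\frac{1087}{15} - 25824} = \sqrt{- \frac{386273}{15}} = \frac{i \sqrt{5794095}}{15}$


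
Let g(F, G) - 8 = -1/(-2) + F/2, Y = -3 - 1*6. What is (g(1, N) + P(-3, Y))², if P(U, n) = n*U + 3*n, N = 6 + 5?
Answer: 81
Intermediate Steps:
Y = -9 (Y = -3 - 6 = -9)
N = 11
P(U, n) = 3*n + U*n (P(U, n) = U*n + 3*n = 3*n + U*n)
g(F, G) = 17/2 + F/2 (g(F, G) = 8 + (-1/(-2) + F/2) = 8 + (-1*(-½) + F*(½)) = 8 + (½ + F/2) = 17/2 + F/2)
(g(1, N) + P(-3, Y))² = ((17/2 + (½)*1) - 9*(3 - 3))² = ((17/2 + ½) - 9*0)² = (9 + 0)² = 9² = 81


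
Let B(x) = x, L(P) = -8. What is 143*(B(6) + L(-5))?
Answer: -286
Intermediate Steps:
143*(B(6) + L(-5)) = 143*(6 - 8) = 143*(-2) = -286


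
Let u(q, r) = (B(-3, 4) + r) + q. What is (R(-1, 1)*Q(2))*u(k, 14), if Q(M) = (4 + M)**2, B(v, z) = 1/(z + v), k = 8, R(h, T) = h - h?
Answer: 0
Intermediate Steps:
R(h, T) = 0
B(v, z) = 1/(v + z)
u(q, r) = 1 + q + r (u(q, r) = (1/(-3 + 4) + r) + q = (1/1 + r) + q = (1 + r) + q = 1 + q + r)
(R(-1, 1)*Q(2))*u(k, 14) = (0*(4 + 2)**2)*(1 + 8 + 14) = (0*6**2)*23 = (0*36)*23 = 0*23 = 0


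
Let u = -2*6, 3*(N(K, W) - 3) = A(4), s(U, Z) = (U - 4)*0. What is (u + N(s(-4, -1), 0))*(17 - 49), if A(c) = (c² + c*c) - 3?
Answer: -64/3 ≈ -21.333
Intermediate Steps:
s(U, Z) = 0 (s(U, Z) = (-4 + U)*0 = 0)
A(c) = -3 + 2*c² (A(c) = (c² + c²) - 3 = 2*c² - 3 = -3 + 2*c²)
N(K, W) = 38/3 (N(K, W) = 3 + (-3 + 2*4²)/3 = 3 + (-3 + 2*16)/3 = 3 + (-3 + 32)/3 = 3 + (⅓)*29 = 3 + 29/3 = 38/3)
u = -12
(u + N(s(-4, -1), 0))*(17 - 49) = (-12 + 38/3)*(17 - 49) = (⅔)*(-32) = -64/3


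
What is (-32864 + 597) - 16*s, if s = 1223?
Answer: -51835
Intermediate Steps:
(-32864 + 597) - 16*s = (-32864 + 597) - 16*1223 = -32267 - 19568 = -51835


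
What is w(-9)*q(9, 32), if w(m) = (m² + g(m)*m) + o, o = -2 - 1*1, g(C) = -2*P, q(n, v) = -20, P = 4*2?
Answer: -4440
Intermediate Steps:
P = 8
g(C) = -16 (g(C) = -2*8 = -16)
o = -3 (o = -2 - 1 = -3)
w(m) = -3 + m² - 16*m (w(m) = (m² - 16*m) - 3 = -3 + m² - 16*m)
w(-9)*q(9, 32) = (-3 + (-9)² - 16*(-9))*(-20) = (-3 + 81 + 144)*(-20) = 222*(-20) = -4440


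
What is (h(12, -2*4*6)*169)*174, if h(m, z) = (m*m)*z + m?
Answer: -202901400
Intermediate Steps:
h(m, z) = m + z*m² (h(m, z) = m²*z + m = z*m² + m = m + z*m²)
(h(12, -2*4*6)*169)*174 = ((12*(1 + 12*(-2*4*6)))*169)*174 = ((12*(1 + 12*(-8*6)))*169)*174 = ((12*(1 + 12*(-48)))*169)*174 = ((12*(1 - 576))*169)*174 = ((12*(-575))*169)*174 = -6900*169*174 = -1166100*174 = -202901400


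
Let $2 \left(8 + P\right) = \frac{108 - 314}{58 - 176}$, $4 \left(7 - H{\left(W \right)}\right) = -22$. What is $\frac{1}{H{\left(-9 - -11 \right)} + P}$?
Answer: $\frac{59}{317} \approx 0.18612$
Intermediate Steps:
$H{\left(W \right)} = \frac{25}{2}$ ($H{\left(W \right)} = 7 - - \frac{11}{2} = 7 + \frac{11}{2} = \frac{25}{2}$)
$P = - \frac{841}{118}$ ($P = -8 + \frac{\left(108 - 314\right) \frac{1}{58 - 176}}{2} = -8 + \frac{\left(-206\right) \frac{1}{-118}}{2} = -8 + \frac{\left(-206\right) \left(- \frac{1}{118}\right)}{2} = -8 + \frac{1}{2} \cdot \frac{103}{59} = -8 + \frac{103}{118} = - \frac{841}{118} \approx -7.1271$)
$\frac{1}{H{\left(-9 - -11 \right)} + P} = \frac{1}{\frac{25}{2} - \frac{841}{118}} = \frac{1}{\frac{317}{59}} = \frac{59}{317}$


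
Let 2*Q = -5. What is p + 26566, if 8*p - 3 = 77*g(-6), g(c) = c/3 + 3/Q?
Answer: 1061423/40 ≈ 26536.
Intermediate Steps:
Q = -5/2 (Q = (½)*(-5) = -5/2 ≈ -2.5000)
g(c) = -6/5 + c/3 (g(c) = c/3 + 3/(-5/2) = c*(⅓) + 3*(-⅖) = c/3 - 6/5 = -6/5 + c/3)
p = -1217/40 (p = 3/8 + (77*(-6/5 + (⅓)*(-6)))/8 = 3/8 + (77*(-6/5 - 2))/8 = 3/8 + (77*(-16/5))/8 = 3/8 + (⅛)*(-1232/5) = 3/8 - 154/5 = -1217/40 ≈ -30.425)
p + 26566 = -1217/40 + 26566 = 1061423/40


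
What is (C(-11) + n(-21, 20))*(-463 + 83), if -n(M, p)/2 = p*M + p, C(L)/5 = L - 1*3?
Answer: -277400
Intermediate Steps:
C(L) = -15 + 5*L (C(L) = 5*(L - 1*3) = 5*(L - 3) = 5*(-3 + L) = -15 + 5*L)
n(M, p) = -2*p - 2*M*p (n(M, p) = -2*(p*M + p) = -2*(M*p + p) = -2*(p + M*p) = -2*p - 2*M*p)
(C(-11) + n(-21, 20))*(-463 + 83) = ((-15 + 5*(-11)) - 2*20*(1 - 21))*(-463 + 83) = ((-15 - 55) - 2*20*(-20))*(-380) = (-70 + 800)*(-380) = 730*(-380) = -277400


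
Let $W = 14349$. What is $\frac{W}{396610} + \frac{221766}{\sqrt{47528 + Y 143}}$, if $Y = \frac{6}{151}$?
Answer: $\frac{14349}{396610} + \frac{110883 \sqrt{1083815486}}{3588793} \approx 1017.2$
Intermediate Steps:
$Y = \frac{6}{151}$ ($Y = 6 \cdot \frac{1}{151} = \frac{6}{151} \approx 0.039735$)
$\frac{W}{396610} + \frac{221766}{\sqrt{47528 + Y 143}} = \frac{14349}{396610} + \frac{221766}{\sqrt{47528 + \frac{6}{151} \cdot 143}} = 14349 \cdot \frac{1}{396610} + \frac{221766}{\sqrt{47528 + \frac{858}{151}}} = \frac{14349}{396610} + \frac{221766}{\sqrt{\frac{7177586}{151}}} = \frac{14349}{396610} + \frac{221766}{\frac{1}{151} \sqrt{1083815486}} = \frac{14349}{396610} + 221766 \frac{\sqrt{1083815486}}{7177586} = \frac{14349}{396610} + \frac{110883 \sqrt{1083815486}}{3588793}$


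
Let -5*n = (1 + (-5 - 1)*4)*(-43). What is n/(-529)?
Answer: 43/115 ≈ 0.37391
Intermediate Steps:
n = -989/5 (n = -(1 + (-5 - 1)*4)*(-43)/5 = -(1 - 6*4)*(-43)/5 = -(1 - 24)*(-43)/5 = -(-23)*(-43)/5 = -⅕*989 = -989/5 ≈ -197.80)
n/(-529) = -989/5/(-529) = -989/5*(-1/529) = 43/115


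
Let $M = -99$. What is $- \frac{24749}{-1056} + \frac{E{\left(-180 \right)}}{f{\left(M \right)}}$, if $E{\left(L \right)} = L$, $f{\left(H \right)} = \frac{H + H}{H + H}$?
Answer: $- \frac{165331}{1056} \approx -156.56$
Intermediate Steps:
$f{\left(H \right)} = 1$ ($f{\left(H \right)} = \frac{2 H}{2 H} = 2 H \frac{1}{2 H} = 1$)
$- \frac{24749}{-1056} + \frac{E{\left(-180 \right)}}{f{\left(M \right)}} = - \frac{24749}{-1056} - \frac{180}{1} = \left(-24749\right) \left(- \frac{1}{1056}\right) - 180 = \frac{24749}{1056} - 180 = - \frac{165331}{1056}$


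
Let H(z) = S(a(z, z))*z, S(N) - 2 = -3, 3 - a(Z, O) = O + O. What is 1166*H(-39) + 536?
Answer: 46010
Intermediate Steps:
a(Z, O) = 3 - 2*O (a(Z, O) = 3 - (O + O) = 3 - 2*O)
S(N) = -1 (S(N) = 2 - 3 = -1)
H(z) = -z
1166*H(-39) + 536 = 1166*(-1*(-39)) + 536 = 1166*39 + 536 = 45474 + 536 = 46010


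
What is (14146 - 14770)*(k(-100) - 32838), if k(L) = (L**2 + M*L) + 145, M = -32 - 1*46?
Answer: 9293232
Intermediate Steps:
M = -78 (M = -32 - 46 = -78)
k(L) = 145 + L**2 - 78*L (k(L) = (L**2 - 78*L) + 145 = 145 + L**2 - 78*L)
(14146 - 14770)*(k(-100) - 32838) = (14146 - 14770)*((145 + (-100)**2 - 78*(-100)) - 32838) = -624*((145 + 10000 + 7800) - 32838) = -624*(17945 - 32838) = -624*(-14893) = 9293232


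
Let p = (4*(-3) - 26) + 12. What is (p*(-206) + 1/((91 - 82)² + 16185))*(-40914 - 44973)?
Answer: -2494178434413/5422 ≈ -4.6001e+8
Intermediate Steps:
p = -26 (p = (-12 - 26) + 12 = -38 + 12 = -26)
(p*(-206) + 1/((91 - 82)² + 16185))*(-40914 - 44973) = (-26*(-206) + 1/((91 - 82)² + 16185))*(-40914 - 44973) = (5356 + 1/(9² + 16185))*(-85887) = (5356 + 1/(81 + 16185))*(-85887) = (5356 + 1/16266)*(-85887) = (87120697/16266)*(-85887) = -2494178434413/5422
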